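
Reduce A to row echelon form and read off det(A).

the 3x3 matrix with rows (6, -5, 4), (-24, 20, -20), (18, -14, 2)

Forward elimination:
R2 <- R2 - (-4)*R1:  [  0   0  -4 ]
R3 <- R3 - (3)*R1:  [   0    1  -10 ]
R2 <-> R3   (pivot in column 2 was zero)
[ 6  -5    4 ]
[ 0   1  -10 ]
[ 0   0   -4 ]
Upper-triangular form:
[ 6  -5    4 ]
[ 0   1  -10 ]
[ 0   0   -4 ]
det(A) = (-1)^1 * (6) * (1) * (-4) = 24  (1 row swap -> sign -1)

det(A) = 24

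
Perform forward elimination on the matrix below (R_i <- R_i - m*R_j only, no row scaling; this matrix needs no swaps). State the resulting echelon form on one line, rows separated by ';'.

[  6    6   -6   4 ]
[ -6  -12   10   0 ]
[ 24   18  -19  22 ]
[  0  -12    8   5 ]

REF = [6 6 -6 4; 0 -6 4 4; 0 0 1 2; 0 0 0 -3]

Forward elimination:
R2 <- R2 - (-1)*R1:  [  0  -6   4   4 ]
R3 <- R3 - (4)*R1:  [  0  -6   5   6 ]
R3 <- R3 - (1)*R2:  [ 0  0  1  2 ]
R4 <- R4 - (2)*R2:  [  0   0   0  -3 ]
Row echelon form:
[ 6   6  -6   4 ]
[ 0  -6   4   4 ]
[ 0   0   1   2 ]
[ 0   0   0  -3 ]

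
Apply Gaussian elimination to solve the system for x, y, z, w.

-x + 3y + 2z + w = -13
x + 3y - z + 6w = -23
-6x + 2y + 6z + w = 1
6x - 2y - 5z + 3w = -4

Forward elimination on [A|b]:
R2 <- R2 - (-1)*R1:  [   0    6    1    7  -36 ]
R3 <- R3 - (6)*R1:  [   0  -16   -6   -5   79 ]
R4 <- R4 - (-6)*R1:  [   0   16    7    9  -82 ]
R3 <- R3 - (-8/3)*R2:  [     0      0  -10/3   41/3    -17 ]
R4 <- R4 - (8/3)*R2:  [     0      0   13/3  -29/3     14 ]
R4 <- R4 - (-13/10)*R3:  [      0       0       0   81/10  -81/10 ]
Row echelon form:
[ -1  3      2      1  |     -13 ]
[  0  6      1      7  |     -36 ]
[  0  0  -10/3   41/3  |     -17 ]
[  0  0      0  81/10  |  -81/10 ]
Back-substitution:
w = (-81/10) / (81/10) = -1
z = (-17 - (41/3)*(-1)) / (-10/3) = 1
y = (-36 - (1)*(1) - (7)*(-1)) / 6 = -5
x = (-13 - (3)*(-5) - (2)*(1) - (1)*(-1)) / -1 = -1

(-1, -5, 1, -1)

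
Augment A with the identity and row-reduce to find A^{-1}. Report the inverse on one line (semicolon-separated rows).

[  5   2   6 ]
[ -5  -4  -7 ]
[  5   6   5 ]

Gauss-Jordan on [A | I]:
R1 <- (1/5)*R1:  [   1  2/5  6/5  |  1/5    0    0 ]
R2 <- R2 - (-5)*R1:  [  0  -2  -1  |   1   1   0 ]
R3 <- R3 - (5)*R1:  [  0   4  -1  |  -1   0   1 ]
R2 <- (1/-2)*R2:  [    0     1   1/2  |  -1/2  -1/2     0 ]
R1 <- R1 - (2/5)*R2:  [   1    0    1  |  2/5  1/5    0 ]
R3 <- R3 - (4)*R2:  [  0   0  -3  |   1   2   1 ]
R3 <- (1/-3)*R3:  [    0     0     1  |  -1/3  -2/3  -1/3 ]
R1 <- R1 - (1)*R3:  [     1      0      0  |  11/15  13/15    1/3 ]
R2 <- R2 - (1/2)*R3:  [    0     1     0  |  -1/3  -1/6   1/6 ]
Right block of [I | A^{-1}] is the inverse:
[ 11/15  13/15   1/3 ]
[  -1/3   -1/6   1/6 ]
[  -1/3   -2/3  -1/3 ]

inverse = [11/15 13/15 1/3; -1/3 -1/6 1/6; -1/3 -2/3 -1/3]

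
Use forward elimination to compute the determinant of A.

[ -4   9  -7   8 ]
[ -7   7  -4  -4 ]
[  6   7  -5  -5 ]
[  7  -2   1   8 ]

det(A) = 1268

Forward elimination:
R2 <- R2 - (7/4)*R1:  [     0  -35/4   33/4    -18 ]
R3 <- R3 - (-3/2)*R1:  [     0   41/2  -31/2      7 ]
R4 <- R4 - (-7/4)*R1:  [     0   55/4  -45/4     22 ]
R3 <- R3 - (-82/35)*R2:  [        0         0    134/35  -1231/35 ]
R4 <- R4 - (-11/7)*R2:  [     0      0   12/7  -44/7 ]
R4 <- R4 - (30/67)*R3:  [      0       0       0  634/67 ]
Upper-triangular form:
[ -4      9      -7         8 ]
[  0  -35/4    33/4       -18 ]
[  0      0  134/35  -1231/35 ]
[  0      0       0    634/67 ]
det(A) = (-1)^0 * (-4) * (-35/4) * (134/35) * (634/67) = 1268  (0 row swaps -> sign +1)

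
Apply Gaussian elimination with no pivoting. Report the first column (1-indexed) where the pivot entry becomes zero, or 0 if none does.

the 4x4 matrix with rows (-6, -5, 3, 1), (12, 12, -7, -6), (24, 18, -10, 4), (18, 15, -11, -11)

first zero-pivot column = 4

Naive forward elimination:
R2 <- R2 - (-2)*R1:  [  0   2  -1  -4 ]
R3 <- R3 - (-4)*R1:  [  0  -2   2   8 ]
R4 <- R4 - (-3)*R1:  [  0   0  -2  -8 ]
R3 <- R3 - (-1)*R2:  [ 0  0  1  4 ]
R4 <- R4 - (-2)*R3:  [ 0  0  0  0 ]
Matrix at this point:
[ -6  -5   3   1 ]
[  0   2  -1  -4 ]
[  0   0   1   4 ]
[  0   0   0   0 ]
Pivot entry (4,4) in the last row is zero and there are no rows below to swap with -> zero pivot in column 4 (A is singular).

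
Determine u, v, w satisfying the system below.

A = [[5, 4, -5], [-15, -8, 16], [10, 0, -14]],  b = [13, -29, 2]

Forward elimination on [A|b]:
R2 <- R2 - (-3)*R1:  [  0   4   1  10 ]
R3 <- R3 - (2)*R1:  [   0   -8   -4  -24 ]
R3 <- R3 - (-2)*R2:  [  0   0  -2  -4 ]
Row echelon form:
[ 5  4  -5  |  13 ]
[ 0  4   1  |  10 ]
[ 0  0  -2  |  -4 ]
Back-substitution:
w = (-4) / -2 = 2
v = (10 - (1)*(2)) / 4 = 2
u = (13 - (4)*(2) - (-5)*(2)) / 5 = 3

(3, 2, 2)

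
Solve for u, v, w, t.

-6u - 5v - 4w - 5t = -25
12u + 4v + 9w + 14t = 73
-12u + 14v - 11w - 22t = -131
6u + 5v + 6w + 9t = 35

Forward elimination on [A|b]:
R2 <- R2 - (-2)*R1:  [  0  -6   1   4  23 ]
R3 <- R3 - (2)*R1:  [   0   24   -3  -12  -81 ]
R4 <- R4 - (-1)*R1:  [  0   0   2   4  10 ]
R3 <- R3 - (-4)*R2:  [  0   0   1   4  11 ]
R4 <- R4 - (2)*R3:  [   0    0    0   -4  -12 ]
Row echelon form:
[ -6  -5  -4  -5  |  -25 ]
[  0  -6   1   4  |   23 ]
[  0   0   1   4  |   11 ]
[  0   0   0  -4  |  -12 ]
Back-substitution:
t = (-12) / -4 = 3
w = (11 - (4)*(3)) / 1 = -1
v = (23 - (1)*(-1) - (4)*(3)) / -6 = -2
u = (-25 - (-5)*(-2) - (-4)*(-1) - (-5)*(3)) / -6 = 4

(4, -2, -1, 3)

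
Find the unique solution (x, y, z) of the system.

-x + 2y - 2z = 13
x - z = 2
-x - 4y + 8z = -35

Forward elimination on [A|b]:
R2 <- R2 - (-1)*R1:  [  0   2  -3  15 ]
R3 <- R3 - (1)*R1:  [   0   -6   10  -48 ]
R3 <- R3 - (-3)*R2:  [  0   0   1  -3 ]
Row echelon form:
[ -1  2  -2  |  13 ]
[  0  2  -3  |  15 ]
[  0  0   1  |  -3 ]
Back-substitution:
z = (-3) / 1 = -3
y = (15 - (-3)*(-3)) / 2 = 3
x = (13 - (2)*(3) - (-2)*(-3)) / -1 = -1

(-1, 3, -3)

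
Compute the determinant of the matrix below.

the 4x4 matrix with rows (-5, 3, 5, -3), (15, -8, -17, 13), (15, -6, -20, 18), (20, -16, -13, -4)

det(A) = 15

Forward elimination:
R2 <- R2 - (-3)*R1:  [  0   1  -2   4 ]
R3 <- R3 - (-3)*R1:  [  0   3  -5   9 ]
R4 <- R4 - (-4)*R1:  [   0   -4    7  -16 ]
R3 <- R3 - (3)*R2:  [  0   0   1  -3 ]
R4 <- R4 - (-4)*R2:  [  0   0  -1   0 ]
R4 <- R4 - (-1)*R3:  [  0   0   0  -3 ]
Upper-triangular form:
[ -5  3   5  -3 ]
[  0  1  -2   4 ]
[  0  0   1  -3 ]
[  0  0   0  -3 ]
det(A) = (-1)^0 * (-5) * (1) * (1) * (-3) = 15  (0 row swaps -> sign +1)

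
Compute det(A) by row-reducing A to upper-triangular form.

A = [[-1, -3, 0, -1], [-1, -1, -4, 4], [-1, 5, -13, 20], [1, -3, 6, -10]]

Forward elimination:
R2 <- R2 - (1)*R1:  [  0   2  -4   5 ]
R3 <- R3 - (1)*R1:  [   0    8  -13   21 ]
R4 <- R4 - (-1)*R1:  [   0   -6    6  -11 ]
R3 <- R3 - (4)*R2:  [ 0  0  3  1 ]
R4 <- R4 - (-3)*R2:  [  0   0  -6   4 ]
R4 <- R4 - (-2)*R3:  [ 0  0  0  6 ]
Upper-triangular form:
[ -1  -3   0  -1 ]
[  0   2  -4   5 ]
[  0   0   3   1 ]
[  0   0   0   6 ]
det(A) = (-1)^0 * (-1) * (2) * (3) * (6) = -36  (0 row swaps -> sign +1)

det(A) = -36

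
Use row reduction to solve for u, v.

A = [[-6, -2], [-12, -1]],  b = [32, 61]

Forward elimination on [A|b]:
R2 <- R2 - (2)*R1:  [  0   3  -3 ]
Row echelon form:
[ -6  -2  |  32 ]
[  0   3  |  -3 ]
Back-substitution:
v = (-3) / 3 = -1
u = (32 - (-2)*(-1)) / -6 = -5

(-5, -1)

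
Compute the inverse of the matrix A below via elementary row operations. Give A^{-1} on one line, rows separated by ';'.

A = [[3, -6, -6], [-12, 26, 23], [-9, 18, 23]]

inverse = [92/15 1 3/5; 23/10 1/2 1/10; 3/5 0 1/5]

Gauss-Jordan on [A | I]:
R1 <- (1/3)*R1:  [   1   -2   -2  |  1/3    0    0 ]
R2 <- R2 - (-12)*R1:  [  0   2  -1  |   4   1   0 ]
R3 <- R3 - (-9)*R1:  [ 0  0  5  |  3  0  1 ]
R2 <- (1/2)*R2:  [    0     1  -1/2  |     2   1/2     0 ]
R1 <- R1 - (-2)*R2:  [    1     0    -3  |  13/3     1     0 ]
R3 <- (1/5)*R3:  [   0    0    1  |  3/5    0  1/5 ]
R1 <- R1 - (-3)*R3:  [     1      0      0  |  92/15      1    3/5 ]
R2 <- R2 - (-1/2)*R3:  [     0      1      0  |  23/10    1/2   1/10 ]
Right block of [I | A^{-1}] is the inverse:
[ 92/15    1   3/5 ]
[ 23/10  1/2  1/10 ]
[   3/5    0   1/5 ]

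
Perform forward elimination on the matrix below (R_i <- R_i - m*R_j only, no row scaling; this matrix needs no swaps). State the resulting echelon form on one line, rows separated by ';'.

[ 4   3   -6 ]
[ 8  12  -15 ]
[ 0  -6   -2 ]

Forward elimination:
R2 <- R2 - (2)*R1:  [  0   6  -3 ]
R3 <- R3 - (-1)*R2:  [  0   0  -5 ]
Row echelon form:
[ 4  3  -6 ]
[ 0  6  -3 ]
[ 0  0  -5 ]

REF = [4 3 -6; 0 6 -3; 0 0 -5]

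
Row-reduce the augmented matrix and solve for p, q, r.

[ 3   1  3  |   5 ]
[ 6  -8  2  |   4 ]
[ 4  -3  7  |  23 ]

Forward elimination on [A|b]:
R2 <- R2 - (2)*R1:  [   0  -10   -4   -6 ]
R3 <- R3 - (4/3)*R1:  [     0  -13/3      3   49/3 ]
R3 <- R3 - (13/30)*R2:  [      0       0   71/15  284/15 ]
Row echelon form:
[ 3    1      3  |       5 ]
[ 0  -10     -4  |      -6 ]
[ 0    0  71/15  |  284/15 ]
Back-substitution:
r = (284/15) / (71/15) = 4
q = (-6 - (-4)*(4)) / -10 = -1
p = (5 - (1)*(-1) - (3)*(4)) / 3 = -2

(-2, -1, 4)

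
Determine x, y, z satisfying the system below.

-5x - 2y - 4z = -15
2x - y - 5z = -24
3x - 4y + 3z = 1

Forward elimination on [A|b]:
R2 <- R2 - (-2/5)*R1:  [     0   -9/5  -33/5    -30 ]
R3 <- R3 - (-3/5)*R1:  [     0  -26/5    3/5     -8 ]
R3 <- R3 - (26/9)*R2:  [     0      0   59/3  236/3 ]
Row echelon form:
[ -5    -2     -4  |    -15 ]
[  0  -9/5  -33/5  |    -30 ]
[  0     0   59/3  |  236/3 ]
Back-substitution:
z = (236/3) / (59/3) = 4
y = (-30 - (-33/5)*(4)) / (-9/5) = 2
x = (-15 - (-2)*(2) - (-4)*(4)) / -5 = -1

(-1, 2, 4)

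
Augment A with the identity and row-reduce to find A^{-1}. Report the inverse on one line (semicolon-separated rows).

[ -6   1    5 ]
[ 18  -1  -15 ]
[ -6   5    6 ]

inverse = [-23/4 -19/12 5/6; 3/2 1/2 0; -7 -2 1]

Gauss-Jordan on [A | I]:
R1 <- (1/-6)*R1:  [    1  -1/6  -5/6  |  -1/6     0     0 ]
R2 <- R2 - (18)*R1:  [ 0  2  0  |  3  1  0 ]
R3 <- R3 - (-6)*R1:  [  0   4   1  |  -1   0   1 ]
R2 <- (1/2)*R2:  [   0    1    0  |  3/2  1/2    0 ]
R1 <- R1 - (-1/6)*R2:  [    1     0  -5/6  |  1/12  1/12     0 ]
R3 <- R3 - (4)*R2:  [  0   0   1  |  -7  -2   1 ]
R1 <- R1 - (-5/6)*R3:  [      1       0       0  |   -23/4  -19/12     5/6 ]
Right block of [I | A^{-1}] is the inverse:
[ -23/4  -19/12  5/6 ]
[   3/2     1/2    0 ]
[    -7      -2    1 ]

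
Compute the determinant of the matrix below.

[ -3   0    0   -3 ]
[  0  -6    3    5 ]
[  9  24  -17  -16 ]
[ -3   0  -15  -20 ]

det(A) = 180

Forward elimination:
R3 <- R3 - (-3)*R1:  [   0   24  -17  -25 ]
R4 <- R4 - (1)*R1:  [   0    0  -15  -17 ]
R3 <- R3 - (-4)*R2:  [  0   0  -5  -5 ]
R4 <- R4 - (3)*R3:  [  0   0   0  -2 ]
Upper-triangular form:
[ -3   0   0  -3 ]
[  0  -6   3   5 ]
[  0   0  -5  -5 ]
[  0   0   0  -2 ]
det(A) = (-1)^0 * (-3) * (-6) * (-5) * (-2) = 180  (0 row swaps -> sign +1)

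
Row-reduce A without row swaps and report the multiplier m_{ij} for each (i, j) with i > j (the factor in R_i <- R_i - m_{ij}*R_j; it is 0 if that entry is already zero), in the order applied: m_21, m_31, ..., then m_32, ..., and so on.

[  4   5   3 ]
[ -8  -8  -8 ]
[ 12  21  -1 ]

multipliers: -2, 3, 3

Forward elimination:
R2 <- R2 - (-2)*R1:  [  0   2  -2 ]
R3 <- R3 - (3)*R1:  [   0    6  -10 ]
R3 <- R3 - (3)*R2:  [  0   0  -4 ]
Multipliers (in order of application): m_{21} = -2, m_{31} = 3, m_{32} = 3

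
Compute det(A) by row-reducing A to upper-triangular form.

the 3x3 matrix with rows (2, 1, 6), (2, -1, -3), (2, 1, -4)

Forward elimination:
R2 <- R2 - (1)*R1:  [  0  -2  -9 ]
R3 <- R3 - (1)*R1:  [   0    0  -10 ]
Upper-triangular form:
[ 2   1    6 ]
[ 0  -2   -9 ]
[ 0   0  -10 ]
det(A) = (-1)^0 * (2) * (-2) * (-10) = 40  (0 row swaps -> sign +1)

det(A) = 40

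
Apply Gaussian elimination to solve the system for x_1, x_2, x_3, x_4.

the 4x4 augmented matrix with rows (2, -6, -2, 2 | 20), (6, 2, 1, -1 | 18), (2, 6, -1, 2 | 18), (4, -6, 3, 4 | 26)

Forward elimination on [A|b]:
R2 <- R2 - (3)*R1:  [   0   20    7   -7  -42 ]
R3 <- R3 - (1)*R1:  [  0  12   1   0  -2 ]
R4 <- R4 - (2)*R1:  [   0    6    7    0  -14 ]
R3 <- R3 - (3/5)*R2:  [     0      0  -16/5   21/5  116/5 ]
R4 <- R4 - (3/10)*R2:  [     0      0  49/10  21/10   -7/5 ]
R4 <- R4 - (-49/32)*R3:  [      0       0       0  273/32   273/8 ]
Row echelon form:
[ 2  -6     -2       2  |     20 ]
[ 0  20      7      -7  |    -42 ]
[ 0   0  -16/5    21/5  |  116/5 ]
[ 0   0      0  273/32  |  273/8 ]
Back-substitution:
x_4 = (273/8) / (273/32) = 4
x_3 = (116/5 - (21/5)*(4)) / (-16/5) = -2
x_2 = (-42 - (7)*(-2) - (-7)*(4)) / 20 = 0
x_1 = (20 - (-6)*(0) - (-2)*(-2) - (2)*(4)) / 2 = 4

(4, 0, -2, 4)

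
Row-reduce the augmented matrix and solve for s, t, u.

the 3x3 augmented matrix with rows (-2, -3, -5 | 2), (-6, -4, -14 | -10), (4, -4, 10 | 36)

(-5, -4, 4)

Forward elimination on [A|b]:
R2 <- R2 - (3)*R1:  [   0    5    1  -16 ]
R3 <- R3 - (-2)*R1:  [   0  -10    0   40 ]
R3 <- R3 - (-2)*R2:  [ 0  0  2  8 ]
Row echelon form:
[ -2  -3  -5  |    2 ]
[  0   5   1  |  -16 ]
[  0   0   2  |    8 ]
Back-substitution:
u = (8) / 2 = 4
t = (-16 - (1)*(4)) / 5 = -4
s = (2 - (-3)*(-4) - (-5)*(4)) / -2 = -5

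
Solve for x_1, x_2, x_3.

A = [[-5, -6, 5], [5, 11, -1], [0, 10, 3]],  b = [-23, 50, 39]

(4, 3, 3)

Forward elimination on [A|b]:
R2 <- R2 - (-1)*R1:  [  0   5   4  27 ]
R3 <- R3 - (2)*R2:  [   0    0   -5  -15 ]
Row echelon form:
[ -5  -6   5  |  -23 ]
[  0   5   4  |   27 ]
[  0   0  -5  |  -15 ]
Back-substitution:
x_3 = (-15) / -5 = 3
x_2 = (27 - (4)*(3)) / 5 = 3
x_1 = (-23 - (-6)*(3) - (5)*(3)) / -5 = 4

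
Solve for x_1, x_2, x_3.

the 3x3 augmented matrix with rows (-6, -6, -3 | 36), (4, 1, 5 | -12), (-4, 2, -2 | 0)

Forward elimination on [A|b]:
R2 <- R2 - (-2/3)*R1:  [  0  -3   3  12 ]
R3 <- R3 - (2/3)*R1:  [   0    6    0  -24 ]
R3 <- R3 - (-2)*R2:  [ 0  0  6  0 ]
Row echelon form:
[ -6  -6  -3  |  36 ]
[  0  -3   3  |  12 ]
[  0   0   6  |   0 ]
Back-substitution:
x_3 = (0) / 6 = 0
x_2 = (12 - (3)*(0)) / -3 = -4
x_1 = (36 - (-6)*(-4) - (-3)*(0)) / -6 = -2

(-2, -4, 0)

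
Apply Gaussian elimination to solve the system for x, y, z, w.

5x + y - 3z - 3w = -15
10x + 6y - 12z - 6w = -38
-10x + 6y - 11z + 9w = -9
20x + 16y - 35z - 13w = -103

Forward elimination on [A|b]:
R2 <- R2 - (2)*R1:  [  0   4  -6   0  -8 ]
R3 <- R3 - (-2)*R1:  [   0    8  -17    3  -39 ]
R4 <- R4 - (4)*R1:  [   0   12  -23   -1  -43 ]
R3 <- R3 - (2)*R2:  [   0    0   -5    3  -23 ]
R4 <- R4 - (3)*R2:  [   0    0   -5   -1  -19 ]
R4 <- R4 - (1)*R3:  [  0   0   0  -4   4 ]
Row echelon form:
[ 5  1  -3  -3  |  -15 ]
[ 0  4  -6   0  |   -8 ]
[ 0  0  -5   3  |  -23 ]
[ 0  0   0  -4  |    4 ]
Back-substitution:
w = (4) / -4 = -1
z = (-23 - (3)*(-1)) / -5 = 4
y = (-8 - (-6)*(4)) / 4 = 4
x = (-15 - (1)*(4) - (-3)*(4) - (-3)*(-1)) / 5 = -2

(-2, 4, 4, -1)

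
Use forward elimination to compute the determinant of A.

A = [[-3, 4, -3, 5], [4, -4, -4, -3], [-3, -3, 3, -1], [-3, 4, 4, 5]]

det(A) = 371

Forward elimination:
R2 <- R2 - (-4/3)*R1:  [    0   4/3    -8  11/3 ]
R3 <- R3 - (1)*R1:  [  0  -7   6  -6 ]
R4 <- R4 - (1)*R1:  [ 0  0  7  0 ]
R3 <- R3 - (-21/4)*R2:  [    0     0   -36  53/4 ]
R4 <- R4 - (-7/36)*R3:  [       0        0        0  371/144 ]
Upper-triangular form:
[ -3    4   -3        5 ]
[  0  4/3   -8     11/3 ]
[  0    0  -36     53/4 ]
[  0    0    0  371/144 ]
det(A) = (-1)^0 * (-3) * (4/3) * (-36) * (371/144) = 371  (0 row swaps -> sign +1)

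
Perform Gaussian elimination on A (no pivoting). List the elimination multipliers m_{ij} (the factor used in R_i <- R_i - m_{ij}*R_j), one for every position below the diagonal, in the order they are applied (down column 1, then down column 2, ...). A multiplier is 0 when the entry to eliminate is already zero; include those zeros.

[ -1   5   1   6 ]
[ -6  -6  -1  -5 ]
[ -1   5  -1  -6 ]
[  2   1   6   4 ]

Forward elimination:
R2 <- R2 - (6)*R1:  [   0  -36   -7  -41 ]
R3 <- R3 - (1)*R1:  [   0    0   -2  -12 ]
R4 <- R4 - (-2)*R1:  [  0  11   8  16 ]
R3: entry in column 2 is already 0 -> m_{32} = 0 (no row operation needed)
R4 <- R4 - (-11/36)*R2:  [      0       0  211/36  125/36 ]
R4 <- R4 - (-211/72)*R3:  [        0         0         0  -1141/36 ]
Multipliers (in order of application): m_{21} = 6, m_{31} = 1, m_{41} = -2, m_{32} = 0, m_{42} = -11/36, m_{43} = -211/72

multipliers: 6, 1, -2, 0, -11/36, -211/72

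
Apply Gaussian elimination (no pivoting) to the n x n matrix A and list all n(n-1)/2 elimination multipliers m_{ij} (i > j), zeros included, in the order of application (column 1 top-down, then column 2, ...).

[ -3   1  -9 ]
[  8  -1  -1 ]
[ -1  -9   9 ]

multipliers: -8/3, 1/3, -28/5

Forward elimination:
R2 <- R2 - (-8/3)*R1:  [   0  5/3  -25 ]
R3 <- R3 - (1/3)*R1:  [     0  -28/3     12 ]
R3 <- R3 - (-28/5)*R2:  [    0     0  -128 ]
Multipliers (in order of application): m_{21} = -8/3, m_{31} = 1/3, m_{32} = -28/5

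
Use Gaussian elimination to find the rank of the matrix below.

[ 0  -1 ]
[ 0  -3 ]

rank(A) = 1

Row reduction:
R2 <- R2 - (3)*R1:  [ 0  0 ]
Row echelon form:
[ 0  -1 ]
[ 0   0 ]
Nonzero rows / pivot columns: 1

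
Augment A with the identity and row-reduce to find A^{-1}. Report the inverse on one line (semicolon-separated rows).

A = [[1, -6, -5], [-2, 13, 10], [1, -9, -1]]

Gauss-Jordan on [A | I]:
R2 <- R2 - (-2)*R1:  [ 0  1  0  |  2  1  0 ]
R3 <- R3 - (1)*R1:  [  0  -3   4  |  -1   0   1 ]
R1 <- R1 - (-6)*R2:  [  1   0  -5  |  13   6   0 ]
R3 <- R3 - (-3)*R2:  [ 0  0  4  |  5  3  1 ]
R3 <- (1/4)*R3:  [   0    0    1  |  5/4  3/4  1/4 ]
R1 <- R1 - (-5)*R3:  [    1     0     0  |  77/4  39/4   5/4 ]
Right block of [I | A^{-1}] is the inverse:
[ 77/4  39/4  5/4 ]
[    2     1    0 ]
[  5/4   3/4  1/4 ]

inverse = [77/4 39/4 5/4; 2 1 0; 5/4 3/4 1/4]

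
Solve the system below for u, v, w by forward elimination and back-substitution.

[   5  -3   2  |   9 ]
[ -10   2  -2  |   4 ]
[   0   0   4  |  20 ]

(-2, -3, 5)

Forward elimination on [A|b]:
R2 <- R2 - (-2)*R1:  [  0  -4   2  22 ]
Row echelon form:
[ 5  -3  2  |   9 ]
[ 0  -4  2  |  22 ]
[ 0   0  4  |  20 ]
Back-substitution:
w = (20) / 4 = 5
v = (22 - (2)*(5)) / -4 = -3
u = (9 - (-3)*(-3) - (2)*(5)) / 5 = -2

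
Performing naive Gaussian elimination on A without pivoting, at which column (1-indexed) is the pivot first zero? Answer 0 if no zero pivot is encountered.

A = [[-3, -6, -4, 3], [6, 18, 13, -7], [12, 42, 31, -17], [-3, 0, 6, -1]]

first zero-pivot column = 3

Naive forward elimination:
R2 <- R2 - (-2)*R1:  [  0   6   5  -1 ]
R3 <- R3 - (-4)*R1:  [  0  18  15  -5 ]
R4 <- R4 - (1)*R1:  [  0   6  10  -4 ]
R3 <- R3 - (3)*R2:  [  0   0   0  -2 ]
R4 <- R4 - (1)*R2:  [  0   0   5  -3 ]
Matrix at this point:
[ -3  -6  -4   3 ]
[  0   6   5  -1 ]
[  0   0   0  -2 ]
[  0   0   5  -3 ]
Pivot entry (3,3) is zero but row 4 has 5 in column 3 -> naive elimination stops; a row interchange (e.g. R3 <-> R4) would be required here.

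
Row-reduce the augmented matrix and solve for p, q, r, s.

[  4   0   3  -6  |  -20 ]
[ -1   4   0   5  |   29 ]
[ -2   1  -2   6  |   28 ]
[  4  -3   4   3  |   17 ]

(4, 2, -2, 5)

Forward elimination on [A|b]:
R2 <- R2 - (-1/4)*R1:  [   0    4  3/4  7/2   24 ]
R3 <- R3 - (-1/2)*R1:  [    0     1  -1/2     3    18 ]
R4 <- R4 - (1)*R1:  [  0  -3   1   9  37 ]
R3 <- R3 - (1/4)*R2:  [      0       0  -11/16    17/8      12 ]
R4 <- R4 - (-3/4)*R2:  [     0      0  25/16   93/8     55 ]
R4 <- R4 - (-25/11)*R3:  [      0       0       0  181/11  905/11 ]
Row echelon form:
[ 4  0       3      -6  |     -20 ]
[ 0  4     3/4     7/2  |      24 ]
[ 0  0  -11/16    17/8  |      12 ]
[ 0  0       0  181/11  |  905/11 ]
Back-substitution:
s = (905/11) / (181/11) = 5
r = (12 - (17/8)*(5)) / (-11/16) = -2
q = (24 - (3/4)*(-2) - (7/2)*(5)) / 4 = 2
p = (-20 - (3)*(-2) - (-6)*(5)) / 4 = 4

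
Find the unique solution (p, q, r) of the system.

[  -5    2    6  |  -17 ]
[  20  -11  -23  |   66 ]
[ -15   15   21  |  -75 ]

Forward elimination on [A|b]:
R2 <- R2 - (-4)*R1:  [  0  -3   1  -2 ]
R3 <- R3 - (3)*R1:  [   0    9    3  -24 ]
R3 <- R3 - (-3)*R2:  [   0    0    6  -30 ]
Row echelon form:
[ -5   2  6  |  -17 ]
[  0  -3  1  |   -2 ]
[  0   0  6  |  -30 ]
Back-substitution:
r = (-30) / 6 = -5
q = (-2 - (1)*(-5)) / -3 = -1
p = (-17 - (2)*(-1) - (6)*(-5)) / -5 = -3

(-3, -1, -5)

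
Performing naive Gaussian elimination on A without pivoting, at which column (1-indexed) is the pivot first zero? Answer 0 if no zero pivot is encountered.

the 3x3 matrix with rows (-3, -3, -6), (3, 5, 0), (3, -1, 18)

first zero-pivot column = 3

Naive forward elimination:
R2 <- R2 - (-1)*R1:  [  0   2  -6 ]
R3 <- R3 - (-1)*R1:  [  0  -4  12 ]
R3 <- R3 - (-2)*R2:  [ 0  0  0 ]
Matrix at this point:
[ -3  -3  -6 ]
[  0   2  -6 ]
[  0   0   0 ]
Pivot entry (3,3) in the last row is zero and there are no rows below to swap with -> zero pivot in column 3 (A is singular).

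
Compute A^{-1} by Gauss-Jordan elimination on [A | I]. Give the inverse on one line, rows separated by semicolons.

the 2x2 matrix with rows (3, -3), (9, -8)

Gauss-Jordan on [A | I]:
R1 <- (1/3)*R1:  [   1   -1  |  1/3    0 ]
R2 <- R2 - (9)*R1:  [  0   1  |  -3   1 ]
R1 <- R1 - (-1)*R2:  [    1     0  |  -8/3     1 ]
Right block of [I | A^{-1}] is the inverse:
[ -8/3  1 ]
[   -3  1 ]

inverse = [-8/3 1; -3 1]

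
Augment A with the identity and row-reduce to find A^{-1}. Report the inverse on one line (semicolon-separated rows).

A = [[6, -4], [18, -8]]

Gauss-Jordan on [A | I]:
R1 <- (1/6)*R1:  [    1  -2/3  |   1/6     0 ]
R2 <- R2 - (18)*R1:  [  0   4  |  -3   1 ]
R2 <- (1/4)*R2:  [    0     1  |  -3/4   1/4 ]
R1 <- R1 - (-2/3)*R2:  [    1     0  |  -1/3   1/6 ]
Right block of [I | A^{-1}] is the inverse:
[ -1/3  1/6 ]
[ -3/4  1/4 ]

inverse = [-1/3 1/6; -3/4 1/4]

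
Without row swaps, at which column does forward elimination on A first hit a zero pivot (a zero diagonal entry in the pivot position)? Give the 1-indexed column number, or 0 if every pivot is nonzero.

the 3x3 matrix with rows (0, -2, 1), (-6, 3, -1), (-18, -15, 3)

first zero-pivot column = 1

Naive forward elimination:
Pivot entry (1,1) is zero but row 2 has -6 in column 1 -> naive elimination stops; a row interchange (e.g. R1 <-> R2) would be required here.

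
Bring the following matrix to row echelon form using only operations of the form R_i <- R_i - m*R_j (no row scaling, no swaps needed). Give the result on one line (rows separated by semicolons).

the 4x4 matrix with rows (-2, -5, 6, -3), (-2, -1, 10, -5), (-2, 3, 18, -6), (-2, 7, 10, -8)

Forward elimination:
R2 <- R2 - (1)*R1:  [  0   4   4  -2 ]
R3 <- R3 - (1)*R1:  [  0   8  12  -3 ]
R4 <- R4 - (1)*R1:  [  0  12   4  -5 ]
R3 <- R3 - (2)*R2:  [ 0  0  4  1 ]
R4 <- R4 - (3)*R2:  [  0   0  -8   1 ]
R4 <- R4 - (-2)*R3:  [ 0  0  0  3 ]
Row echelon form:
[ -2  -5  6  -3 ]
[  0   4  4  -2 ]
[  0   0  4   1 ]
[  0   0  0   3 ]

REF = [-2 -5 6 -3; 0 4 4 -2; 0 0 4 1; 0 0 0 3]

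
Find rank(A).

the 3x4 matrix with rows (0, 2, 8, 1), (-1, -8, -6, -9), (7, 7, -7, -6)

rank(A) = 3

Row reduction:
R1 <-> R2   (pivot in column 1 was zero)
[ -1  -8  -6  -9 ]
[  0   2   8   1 ]
[  7   7  -7  -6 ]
R3 <- R3 - (-7)*R1:  [   0  -49  -49  -69 ]
R3 <- R3 - (-49/2)*R2:  [     0      0    147  -89/2 ]
Row echelon form:
[ -1  -8   -6     -9 ]
[  0   2    8      1 ]
[  0   0  147  -89/2 ]
Nonzero rows / pivot columns: 3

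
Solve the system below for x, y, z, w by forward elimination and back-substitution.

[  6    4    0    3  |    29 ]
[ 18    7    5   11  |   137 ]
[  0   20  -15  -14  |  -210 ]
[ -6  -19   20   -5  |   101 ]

(5, -4, 4, 5)

Forward elimination on [A|b]:
R2 <- R2 - (3)*R1:  [  0  -5   5   2  50 ]
R4 <- R4 - (-1)*R1:  [   0  -15   20   -2  130 ]
R3 <- R3 - (-4)*R2:  [   0    0    5   -6  -10 ]
R4 <- R4 - (3)*R2:  [   0    0    5   -8  -20 ]
R4 <- R4 - (1)*R3:  [   0    0    0   -2  -10 ]
Row echelon form:
[ 6   4  0   3  |   29 ]
[ 0  -5  5   2  |   50 ]
[ 0   0  5  -6  |  -10 ]
[ 0   0  0  -2  |  -10 ]
Back-substitution:
w = (-10) / -2 = 5
z = (-10 - (-6)*(5)) / 5 = 4
y = (50 - (5)*(4) - (2)*(5)) / -5 = -4
x = (29 - (4)*(-4) - (3)*(5)) / 6 = 5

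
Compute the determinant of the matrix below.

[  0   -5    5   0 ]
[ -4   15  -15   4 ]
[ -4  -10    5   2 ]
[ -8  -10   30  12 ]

Forward elimination:
R1 <-> R2   (pivot in column 1 was zero)
[ -4   15  -15   4 ]
[  0   -5    5   0 ]
[ -4  -10    5   2 ]
[ -8  -10   30  12 ]
R3 <- R3 - (1)*R1:  [   0  -25   20   -2 ]
R4 <- R4 - (2)*R1:  [   0  -40   60    4 ]
R3 <- R3 - (5)*R2:  [  0   0  -5  -2 ]
R4 <- R4 - (8)*R2:  [  0   0  20   4 ]
R4 <- R4 - (-4)*R3:  [  0   0   0  -4 ]
Upper-triangular form:
[ -4  15  -15   4 ]
[  0  -5    5   0 ]
[  0   0   -5  -2 ]
[  0   0    0  -4 ]
det(A) = (-1)^1 * (-4) * (-5) * (-5) * (-4) = -400  (1 row swap -> sign -1)

det(A) = -400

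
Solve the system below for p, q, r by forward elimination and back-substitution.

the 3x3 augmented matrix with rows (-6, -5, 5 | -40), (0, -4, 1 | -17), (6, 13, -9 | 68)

Forward elimination on [A|b]:
R3 <- R3 - (-1)*R1:  [  0   8  -4  28 ]
R3 <- R3 - (-2)*R2:  [  0   0  -2  -6 ]
Row echelon form:
[ -6  -5   5  |  -40 ]
[  0  -4   1  |  -17 ]
[  0   0  -2  |   -6 ]
Back-substitution:
r = (-6) / -2 = 3
q = (-17 - (1)*(3)) / -4 = 5
p = (-40 - (-5)*(5) - (5)*(3)) / -6 = 5

(5, 5, 3)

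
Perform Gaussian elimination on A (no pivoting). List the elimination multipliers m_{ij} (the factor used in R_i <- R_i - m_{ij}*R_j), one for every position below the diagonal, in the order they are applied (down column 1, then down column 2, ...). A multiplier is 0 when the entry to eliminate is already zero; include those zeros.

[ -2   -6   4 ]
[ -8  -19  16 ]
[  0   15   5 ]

multipliers: 4, 0, 3

Forward elimination:
R2 <- R2 - (4)*R1:  [ 0  5  0 ]
R3: entry in column 1 is already 0 -> m_{31} = 0 (no row operation needed)
R3 <- R3 - (3)*R2:  [ 0  0  5 ]
Multipliers (in order of application): m_{21} = 4, m_{31} = 0, m_{32} = 3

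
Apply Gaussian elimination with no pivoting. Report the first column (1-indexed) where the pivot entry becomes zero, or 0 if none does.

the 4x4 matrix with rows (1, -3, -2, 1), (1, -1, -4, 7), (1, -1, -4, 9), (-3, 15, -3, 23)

first zero-pivot column = 3

Naive forward elimination:
R2 <- R2 - (1)*R1:  [  0   2  -2   6 ]
R3 <- R3 - (1)*R1:  [  0   2  -2   8 ]
R4 <- R4 - (-3)*R1:  [  0   6  -9  26 ]
R3 <- R3 - (1)*R2:  [ 0  0  0  2 ]
R4 <- R4 - (3)*R2:  [  0   0  -3   8 ]
Matrix at this point:
[ 1  -3  -2  1 ]
[ 0   2  -2  6 ]
[ 0   0   0  2 ]
[ 0   0  -3  8 ]
Pivot entry (3,3) is zero but row 4 has -3 in column 3 -> naive elimination stops; a row interchange (e.g. R3 <-> R4) would be required here.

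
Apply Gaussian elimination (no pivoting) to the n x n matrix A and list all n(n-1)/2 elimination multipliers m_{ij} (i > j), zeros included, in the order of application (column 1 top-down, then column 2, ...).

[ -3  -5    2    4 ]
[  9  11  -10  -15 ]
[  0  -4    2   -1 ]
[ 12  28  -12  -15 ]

Forward elimination:
R2 <- R2 - (-3)*R1:  [  0  -4  -4  -3 ]
R3: entry in column 1 is already 0 -> m_{31} = 0 (no row operation needed)
R4 <- R4 - (-4)*R1:  [  0   8  -4   1 ]
R3 <- R3 - (1)*R2:  [ 0  0  6  2 ]
R4 <- R4 - (-2)*R2:  [   0    0  -12   -5 ]
R4 <- R4 - (-2)*R3:  [  0   0   0  -1 ]
Multipliers (in order of application): m_{21} = -3, m_{31} = 0, m_{41} = -4, m_{32} = 1, m_{42} = -2, m_{43} = -2

multipliers: -3, 0, -4, 1, -2, -2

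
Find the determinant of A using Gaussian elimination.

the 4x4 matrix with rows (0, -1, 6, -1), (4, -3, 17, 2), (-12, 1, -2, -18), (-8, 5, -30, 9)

det(A) = 24

Forward elimination:
R1 <-> R2   (pivot in column 1 was zero)
[   4  -3   17    2 ]
[   0  -1    6   -1 ]
[ -12   1   -2  -18 ]
[  -8   5  -30    9 ]
R3 <- R3 - (-3)*R1:  [   0   -8   49  -12 ]
R4 <- R4 - (-2)*R1:  [  0  -1   4  13 ]
R3 <- R3 - (8)*R2:  [  0   0   1  -4 ]
R4 <- R4 - (1)*R2:  [  0   0  -2  14 ]
R4 <- R4 - (-2)*R3:  [ 0  0  0  6 ]
Upper-triangular form:
[ 4  -3  17   2 ]
[ 0  -1   6  -1 ]
[ 0   0   1  -4 ]
[ 0   0   0   6 ]
det(A) = (-1)^1 * (4) * (-1) * (1) * (6) = 24  (1 row swap -> sign -1)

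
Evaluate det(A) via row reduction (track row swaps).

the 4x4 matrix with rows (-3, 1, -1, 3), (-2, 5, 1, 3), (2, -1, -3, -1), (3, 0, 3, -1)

Forward elimination:
R2 <- R2 - (2/3)*R1:  [    0  13/3   5/3     1 ]
R3 <- R3 - (-2/3)*R1:  [     0   -1/3  -11/3      1 ]
R4 <- R4 - (-1)*R1:  [ 0  1  2  2 ]
R3 <- R3 - (-1/13)*R2:  [      0       0  -46/13   14/13 ]
R4 <- R4 - (3/13)*R2:  [     0      0  21/13  23/13 ]
R4 <- R4 - (-21/46)*R3:  [     0      0      0  52/23 ]
Upper-triangular form:
[ -3     1      -1      3 ]
[  0  13/3     5/3      1 ]
[  0     0  -46/13  14/13 ]
[  0     0       0  52/23 ]
det(A) = (-1)^0 * (-3) * (13/3) * (-46/13) * (52/23) = 104  (0 row swaps -> sign +1)

det(A) = 104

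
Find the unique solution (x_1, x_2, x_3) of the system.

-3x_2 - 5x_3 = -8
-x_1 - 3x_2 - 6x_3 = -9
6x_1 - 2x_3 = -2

Forward elimination on [A|b]:
R1 <-> R2   (pivot in column 1 was zero)
[ -1  -3  -6  -9 ]
[  0  -3  -5  -8 ]
[  6   0  -2  -2 ]
R3 <- R3 - (-6)*R1:  [   0  -18  -38  -56 ]
R3 <- R3 - (6)*R2:  [  0   0  -8  -8 ]
Row echelon form:
[ -1  -3  -6  |  -9 ]
[  0  -3  -5  |  -8 ]
[  0   0  -8  |  -8 ]
Back-substitution:
x_3 = (-8) / -8 = 1
x_2 = (-8 - (-5)*(1)) / -3 = 1
x_1 = (-9 - (-3)*(1) - (-6)*(1)) / -1 = 0

(0, 1, 1)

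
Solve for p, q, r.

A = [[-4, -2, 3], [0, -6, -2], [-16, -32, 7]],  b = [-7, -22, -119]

Forward elimination on [A|b]:
R3 <- R3 - (4)*R1:  [   0  -24   -5  -91 ]
R3 <- R3 - (4)*R2:  [  0   0   3  -3 ]
Row echelon form:
[ -4  -2   3  |   -7 ]
[  0  -6  -2  |  -22 ]
[  0   0   3  |   -3 ]
Back-substitution:
r = (-3) / 3 = -1
q = (-22 - (-2)*(-1)) / -6 = 4
p = (-7 - (-2)*(4) - (3)*(-1)) / -4 = -1

(-1, 4, -1)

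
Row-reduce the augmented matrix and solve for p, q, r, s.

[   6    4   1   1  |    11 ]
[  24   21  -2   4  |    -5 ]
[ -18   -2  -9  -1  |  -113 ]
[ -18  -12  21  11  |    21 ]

(5, -5, 4, -3)

Forward elimination on [A|b]:
R2 <- R2 - (4)*R1:  [   0    5   -6    0  -49 ]
R3 <- R3 - (-3)*R1:  [   0   10   -6    2  -80 ]
R4 <- R4 - (-3)*R1:  [  0   0  24  14  54 ]
R3 <- R3 - (2)*R2:  [  0   0   6   2  18 ]
R4 <- R4 - (4)*R3:  [   0    0    0    6  -18 ]
Row echelon form:
[ 6  4   1  1  |   11 ]
[ 0  5  -6  0  |  -49 ]
[ 0  0   6  2  |   18 ]
[ 0  0   0  6  |  -18 ]
Back-substitution:
s = (-18) / 6 = -3
r = (18 - (2)*(-3)) / 6 = 4
q = (-49 - (-6)*(4)) / 5 = -5
p = (11 - (4)*(-5) - (1)*(4) - (1)*(-3)) / 6 = 5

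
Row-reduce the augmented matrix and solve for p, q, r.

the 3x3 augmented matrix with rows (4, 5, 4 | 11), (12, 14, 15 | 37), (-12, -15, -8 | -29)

Forward elimination on [A|b]:
R2 <- R2 - (3)*R1:  [  0  -1   3   4 ]
R3 <- R3 - (-3)*R1:  [ 0  0  4  4 ]
Row echelon form:
[ 4   5  4  |  11 ]
[ 0  -1  3  |   4 ]
[ 0   0  4  |   4 ]
Back-substitution:
r = (4) / 4 = 1
q = (4 - (3)*(1)) / -1 = -1
p = (11 - (5)*(-1) - (4)*(1)) / 4 = 3

(3, -1, 1)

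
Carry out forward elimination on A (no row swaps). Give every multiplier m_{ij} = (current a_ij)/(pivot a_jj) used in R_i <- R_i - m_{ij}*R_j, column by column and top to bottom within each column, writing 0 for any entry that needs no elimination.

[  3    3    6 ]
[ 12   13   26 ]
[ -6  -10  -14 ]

multipliers: 4, -2, -4

Forward elimination:
R2 <- R2 - (4)*R1:  [ 0  1  2 ]
R3 <- R3 - (-2)*R1:  [  0  -4  -2 ]
R3 <- R3 - (-4)*R2:  [ 0  0  6 ]
Multipliers (in order of application): m_{21} = 4, m_{31} = -2, m_{32} = -4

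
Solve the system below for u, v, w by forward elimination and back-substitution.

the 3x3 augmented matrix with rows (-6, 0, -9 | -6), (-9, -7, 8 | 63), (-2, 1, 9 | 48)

(-5, 2, 4)

Forward elimination on [A|b]:
R2 <- R2 - (3/2)*R1:  [    0    -7  43/2    72 ]
R3 <- R3 - (1/3)*R1:  [  0   1  12  50 ]
R3 <- R3 - (-1/7)*R2:  [      0       0  211/14   422/7 ]
Row echelon form:
[ -6   0      -9  |     -6 ]
[  0  -7    43/2  |     72 ]
[  0   0  211/14  |  422/7 ]
Back-substitution:
w = (422/7) / (211/14) = 4
v = (72 - (43/2)*(4)) / -7 = 2
u = (-6 - (-9)*(4)) / -6 = -5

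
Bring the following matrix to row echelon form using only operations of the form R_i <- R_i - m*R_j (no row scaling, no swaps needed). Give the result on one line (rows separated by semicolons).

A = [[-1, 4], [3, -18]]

Forward elimination:
R2 <- R2 - (-3)*R1:  [  0  -6 ]
Row echelon form:
[ -1   4 ]
[  0  -6 ]

REF = [-1 4; 0 -6]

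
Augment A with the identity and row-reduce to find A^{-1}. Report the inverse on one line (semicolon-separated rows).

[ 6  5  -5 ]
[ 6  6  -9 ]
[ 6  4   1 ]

Gauss-Jordan on [A | I]:
R1 <- (1/6)*R1:  [    1   5/6  -5/6  |   1/6     0     0 ]
R2 <- R2 - (6)*R1:  [  0   1  -4  |  -1   1   0 ]
R3 <- R3 - (6)*R1:  [  0  -1   6  |  -1   0   1 ]
R1 <- R1 - (5/6)*R2:  [    1     0   5/2  |     1  -5/6     0 ]
R3 <- R3 - (-1)*R2:  [  0   0   2  |  -2   1   1 ]
R3 <- (1/2)*R3:  [   0    0    1  |   -1  1/2  1/2 ]
R1 <- R1 - (5/2)*R3:  [      1       0       0  |     7/2  -25/12    -5/4 ]
R2 <- R2 - (-4)*R3:  [  0   1   0  |  -5   3   2 ]
Right block of [I | A^{-1}] is the inverse:
[ 7/2  -25/12  -5/4 ]
[  -5       3     2 ]
[  -1     1/2   1/2 ]

inverse = [7/2 -25/12 -5/4; -5 3 2; -1 1/2 1/2]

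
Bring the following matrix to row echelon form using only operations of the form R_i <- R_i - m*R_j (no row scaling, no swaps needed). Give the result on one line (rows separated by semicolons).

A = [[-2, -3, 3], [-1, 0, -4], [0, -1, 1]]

REF = [-2 -3 3; 0 3/2 -11/2; 0 0 -8/3]

Forward elimination:
R2 <- R2 - (1/2)*R1:  [     0    3/2  -11/2 ]
R3 <- R3 - (-2/3)*R2:  [    0     0  -8/3 ]
Row echelon form:
[ -2   -3      3 ]
[  0  3/2  -11/2 ]
[  0    0   -8/3 ]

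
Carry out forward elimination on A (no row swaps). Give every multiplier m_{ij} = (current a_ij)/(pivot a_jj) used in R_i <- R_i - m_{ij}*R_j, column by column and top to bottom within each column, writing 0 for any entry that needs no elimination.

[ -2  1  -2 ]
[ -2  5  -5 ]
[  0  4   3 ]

multipliers: 1, 0, 1

Forward elimination:
R2 <- R2 - (1)*R1:  [  0   4  -3 ]
R3: entry in column 1 is already 0 -> m_{31} = 0 (no row operation needed)
R3 <- R3 - (1)*R2:  [ 0  0  6 ]
Multipliers (in order of application): m_{21} = 1, m_{31} = 0, m_{32} = 1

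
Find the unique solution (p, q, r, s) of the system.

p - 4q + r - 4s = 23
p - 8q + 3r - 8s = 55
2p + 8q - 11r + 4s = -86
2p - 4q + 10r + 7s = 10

Forward elimination on [A|b]:
R2 <- R2 - (1)*R1:  [  0  -4   2  -4  32 ]
R3 <- R3 - (2)*R1:  [    0    16   -13    12  -132 ]
R4 <- R4 - (2)*R1:  [   0    4    8   15  -36 ]
R3 <- R3 - (-4)*R2:  [  0   0  -5  -4  -4 ]
R4 <- R4 - (-1)*R2:  [  0   0  10  11  -4 ]
R4 <- R4 - (-2)*R3:  [   0    0    0    3  -12 ]
Row echelon form:
[ 1  -4   1  -4  |   23 ]
[ 0  -4   2  -4  |   32 ]
[ 0   0  -5  -4  |   -4 ]
[ 0   0   0   3  |  -12 ]
Back-substitution:
s = (-12) / 3 = -4
r = (-4 - (-4)*(-4)) / -5 = 4
q = (32 - (2)*(4) - (-4)*(-4)) / -4 = -2
p = (23 - (-4)*(-2) - (1)*(4) - (-4)*(-4)) / 1 = -5

(-5, -2, 4, -4)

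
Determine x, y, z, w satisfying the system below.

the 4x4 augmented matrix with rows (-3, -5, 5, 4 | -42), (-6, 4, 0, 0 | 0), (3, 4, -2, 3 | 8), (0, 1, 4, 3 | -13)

Forward elimination on [A|b]:
R2 <- R2 - (2)*R1:  [   0   14  -10   -8   84 ]
R3 <- R3 - (-1)*R1:  [   0   -1    3    7  -34 ]
R3 <- R3 - (-1/14)*R2:  [    0     0  16/7  45/7   -28 ]
R4 <- R4 - (1/14)*R2:  [    0     0  33/7  25/7   -19 ]
R4 <- R4 - (33/16)*R3:  [       0        0        0  -155/16    155/4 ]
Row echelon form:
[ -3  -5     5        4  |    -42 ]
[  0  14   -10       -8  |     84 ]
[  0   0  16/7     45/7  |    -28 ]
[  0   0     0  -155/16  |  155/4 ]
Back-substitution:
w = (155/4) / (-155/16) = -4
z = (-28 - (45/7)*(-4)) / (16/7) = -1
y = (84 - (-10)*(-1) - (-8)*(-4)) / 14 = 3
x = (-42 - (-5)*(3) - (5)*(-1) - (4)*(-4)) / -3 = 2

(2, 3, -1, -4)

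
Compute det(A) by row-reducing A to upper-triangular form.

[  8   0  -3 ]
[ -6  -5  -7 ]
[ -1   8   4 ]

det(A) = 447

Forward elimination:
R2 <- R2 - (-3/4)*R1:  [     0     -5  -37/4 ]
R3 <- R3 - (-1/8)*R1:  [    0     8  29/8 ]
R3 <- R3 - (-8/5)*R2:  [       0        0  -447/40 ]
Upper-triangular form:
[ 8   0       -3 ]
[ 0  -5    -37/4 ]
[ 0   0  -447/40 ]
det(A) = (-1)^0 * (8) * (-5) * (-447/40) = 447  (0 row swaps -> sign +1)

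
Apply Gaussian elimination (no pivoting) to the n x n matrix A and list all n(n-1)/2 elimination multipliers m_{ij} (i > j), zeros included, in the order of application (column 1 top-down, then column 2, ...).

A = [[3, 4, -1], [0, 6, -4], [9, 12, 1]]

multipliers: 0, 3, 0

Forward elimination:
R2: entry in column 1 is already 0 -> m_{21} = 0 (no row operation needed)
R3 <- R3 - (3)*R1:  [ 0  0  4 ]
R3: entry in column 2 is already 0 -> m_{32} = 0 (no row operation needed)
Multipliers (in order of application): m_{21} = 0, m_{31} = 3, m_{32} = 0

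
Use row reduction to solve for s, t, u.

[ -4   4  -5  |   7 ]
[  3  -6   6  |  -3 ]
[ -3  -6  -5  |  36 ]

Forward elimination on [A|b]:
R2 <- R2 - (-3/4)*R1:  [   0   -3  9/4  9/4 ]
R3 <- R3 - (3/4)*R1:  [     0     -9   -5/4  123/4 ]
R3 <- R3 - (3)*R2:  [  0   0  -8  24 ]
Row echelon form:
[ -4   4   -5  |    7 ]
[  0  -3  9/4  |  9/4 ]
[  0   0   -8  |   24 ]
Back-substitution:
u = (24) / -8 = -3
t = (9/4 - (9/4)*(-3)) / -3 = -3
s = (7 - (4)*(-3) - (-5)*(-3)) / -4 = -1

(-1, -3, -3)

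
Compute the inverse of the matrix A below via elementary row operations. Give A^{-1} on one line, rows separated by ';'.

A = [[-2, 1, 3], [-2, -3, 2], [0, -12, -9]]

Gauss-Jordan on [A | I]:
R1 <- (1/-2)*R1:  [    1  -1/2  -3/2  |  -1/2     0     0 ]
R2 <- R2 - (-2)*R1:  [  0  -4  -1  |  -1   1   0 ]
R2 <- (1/-4)*R2:  [    0     1   1/4  |   1/4  -1/4     0 ]
R1 <- R1 - (-1/2)*R2:  [     1      0  -11/8  |   -3/8   -1/8      0 ]
R3 <- R3 - (-12)*R2:  [  0   0  -6  |   3  -3   1 ]
R3 <- (1/-6)*R3:  [    0     0     1  |  -1/2   1/2  -1/6 ]
R1 <- R1 - (-11/8)*R3:  [      1       0       0  |  -17/16    9/16  -11/48 ]
R2 <- R2 - (1/4)*R3:  [    0     1     0  |   3/8  -3/8  1/24 ]
Right block of [I | A^{-1}] is the inverse:
[ -17/16  9/16  -11/48 ]
[    3/8  -3/8    1/24 ]
[   -1/2   1/2    -1/6 ]

inverse = [-17/16 9/16 -11/48; 3/8 -3/8 1/24; -1/2 1/2 -1/6]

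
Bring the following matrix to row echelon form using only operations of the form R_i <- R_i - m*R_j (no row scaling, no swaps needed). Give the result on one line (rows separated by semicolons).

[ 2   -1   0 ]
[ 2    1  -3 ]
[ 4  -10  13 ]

REF = [2 -1 0; 0 2 -3; 0 0 1]

Forward elimination:
R2 <- R2 - (1)*R1:  [  0   2  -3 ]
R3 <- R3 - (2)*R1:  [  0  -8  13 ]
R3 <- R3 - (-4)*R2:  [ 0  0  1 ]
Row echelon form:
[ 2  -1   0 ]
[ 0   2  -3 ]
[ 0   0   1 ]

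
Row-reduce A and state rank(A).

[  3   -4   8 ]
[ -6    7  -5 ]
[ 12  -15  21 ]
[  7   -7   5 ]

rank(A) = 3

Row reduction:
R2 <- R2 - (-2)*R1:  [  0  -1  11 ]
R3 <- R3 - (4)*R1:  [   0    1  -11 ]
R4 <- R4 - (7/3)*R1:  [     0    7/3  -41/3 ]
R3 <- R3 - (-1)*R2:  [ 0  0  0 ]
R4 <- R4 - (-7/3)*R2:  [  0   0  12 ]
R3 <-> R4   (pivot in column 3 was zero)
[ 3  -4   8 ]
[ 0  -1  11 ]
[ 0   0  12 ]
[ 0   0   0 ]
Row echelon form:
[ 3  -4   8 ]
[ 0  -1  11 ]
[ 0   0  12 ]
[ 0   0   0 ]
Nonzero rows / pivot columns: 3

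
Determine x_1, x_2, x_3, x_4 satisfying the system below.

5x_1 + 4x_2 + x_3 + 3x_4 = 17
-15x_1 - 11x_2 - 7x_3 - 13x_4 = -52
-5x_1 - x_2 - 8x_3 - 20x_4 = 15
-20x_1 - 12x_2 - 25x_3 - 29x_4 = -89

Forward elimination on [A|b]:
R2 <- R2 - (-3)*R1:  [  0   1  -4  -4  -1 ]
R3 <- R3 - (-1)*R1:  [   0    3   -7  -17   32 ]
R4 <- R4 - (-4)*R1:  [   0    4  -21  -17  -21 ]
R3 <- R3 - (3)*R2:  [  0   0   5  -5  35 ]
R4 <- R4 - (4)*R2:  [   0    0   -5   -1  -17 ]
R4 <- R4 - (-1)*R3:  [  0   0   0  -6  18 ]
Row echelon form:
[ 5  4   1   3  |  17 ]
[ 0  1  -4  -4  |  -1 ]
[ 0  0   5  -5  |  35 ]
[ 0  0   0  -6  |  18 ]
Back-substitution:
x_4 = (18) / -6 = -3
x_3 = (35 - (-5)*(-3)) / 5 = 4
x_2 = (-1 - (-4)*(4) - (-4)*(-3)) / 1 = 3
x_1 = (17 - (4)*(3) - (1)*(4) - (3)*(-3)) / 5 = 2

(2, 3, 4, -3)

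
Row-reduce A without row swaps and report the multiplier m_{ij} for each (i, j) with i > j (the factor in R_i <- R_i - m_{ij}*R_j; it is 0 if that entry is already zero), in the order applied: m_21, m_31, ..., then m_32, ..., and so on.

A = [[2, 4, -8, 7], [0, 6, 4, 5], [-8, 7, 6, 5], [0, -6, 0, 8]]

Forward elimination:
R2: entry in column 1 is already 0 -> m_{21} = 0 (no row operation needed)
R3 <- R3 - (-4)*R1:  [   0   23  -26   33 ]
R4: entry in column 1 is already 0 -> m_{41} = 0 (no row operation needed)
R3 <- R3 - (23/6)*R2:  [      0       0  -124/3    83/6 ]
R4 <- R4 - (-1)*R2:  [  0   0   4  13 ]
R4 <- R4 - (-3/31)*R3:  [      0       0       0  889/62 ]
Multipliers (in order of application): m_{21} = 0, m_{31} = -4, m_{41} = 0, m_{32} = 23/6, m_{42} = -1, m_{43} = -3/31

multipliers: 0, -4, 0, 23/6, -1, -3/31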